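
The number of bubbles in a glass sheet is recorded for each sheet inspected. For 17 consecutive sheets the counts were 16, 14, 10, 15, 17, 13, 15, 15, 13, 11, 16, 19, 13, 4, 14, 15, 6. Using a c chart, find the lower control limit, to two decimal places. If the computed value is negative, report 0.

2.36

c̄ = (16 + 14 + 10 + 15 + 17 + 13 + 15 + 15 + 13 + 11 + 16 + 19 + 13 + 4 + 14 + 15 + 6) / 17 = 226 / 17 = 13.2941
LCL = c̄ − 3√c̄ = 13.2941 − 3 × 3.6461 = 2.3558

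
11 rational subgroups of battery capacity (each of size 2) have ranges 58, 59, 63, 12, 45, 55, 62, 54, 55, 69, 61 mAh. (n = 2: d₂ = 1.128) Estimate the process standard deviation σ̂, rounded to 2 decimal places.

R̄ = (58 + 59 + 63 + 12 + 45 + 55 + 62 + 54 + 55 + 69 + 61) / 11 = 53.9091
σ̂ = R̄ / d₂ = 53.9091 / 1.128 = 47.7917

47.79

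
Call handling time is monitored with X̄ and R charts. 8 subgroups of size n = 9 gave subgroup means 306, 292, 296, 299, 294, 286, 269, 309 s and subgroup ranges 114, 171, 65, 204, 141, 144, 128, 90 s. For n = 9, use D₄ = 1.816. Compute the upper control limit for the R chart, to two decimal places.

239.94

R̄ = (114 + 171 + 65 + 204 + 141 + 144 + 128 + 90) / 8 = 1057.0000 / 8 = 132.1250
UCL_R = D₄·R̄ = 1.816 × 132.1250 = 239.9390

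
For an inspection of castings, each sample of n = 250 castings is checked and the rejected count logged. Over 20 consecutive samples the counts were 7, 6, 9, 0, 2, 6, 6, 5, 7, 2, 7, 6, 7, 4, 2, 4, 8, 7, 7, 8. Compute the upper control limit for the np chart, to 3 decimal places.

p̄ = Σdᵢ / (k·n) = 110 / (20 × 250) = 0.02200
UCL = np̄ + 3·√(np̄(1−p̄)) = 5.5000 + 3 × √(5.5000×0.97800) = 5.5000 + 3 × 2.3193 = 12.4578

12.458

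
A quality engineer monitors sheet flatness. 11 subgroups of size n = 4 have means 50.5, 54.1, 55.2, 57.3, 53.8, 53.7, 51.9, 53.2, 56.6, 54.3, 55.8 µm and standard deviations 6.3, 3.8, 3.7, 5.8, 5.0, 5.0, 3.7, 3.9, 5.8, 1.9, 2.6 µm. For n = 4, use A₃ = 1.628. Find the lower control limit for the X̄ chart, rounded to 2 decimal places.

47.19

X̄̄ = (50.5 + 54.1 + 55.2 + 57.3 + 53.8 + 53.7 + 51.9 + 53.2 + 56.6 + 54.3 + 55.8) / 11 = 54.2182
s̄ = (6.3 + 3.8 + 3.7 + 5.8 + 5.0 + 5.0 + 3.7 + 3.9 + 5.8 + 1.9 + 2.6) / 11 = 4.3182
LCL = X̄̄ − A₃·s̄ = 54.2182 − 1.628 × 4.3182 = 47.1882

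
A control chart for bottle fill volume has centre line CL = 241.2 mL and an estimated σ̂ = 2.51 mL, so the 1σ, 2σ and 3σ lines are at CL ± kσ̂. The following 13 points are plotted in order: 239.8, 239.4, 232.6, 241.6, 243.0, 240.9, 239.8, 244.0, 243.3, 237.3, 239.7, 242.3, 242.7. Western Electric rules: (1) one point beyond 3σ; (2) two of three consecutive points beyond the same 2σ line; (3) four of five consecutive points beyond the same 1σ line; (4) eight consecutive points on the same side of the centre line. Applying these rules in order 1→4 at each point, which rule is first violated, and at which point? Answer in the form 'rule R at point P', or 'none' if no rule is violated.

Zone of each point (C = within 1σ̂, B = 1σ̂–2σ̂, A = 2σ̂–3σ̂, * = beyond 3σ̂; sign = side of CL): 1:-C, 2:-C, 3:-*, 4:+C, 5:+C, 6:-C, 7:-C, 8:+B, 9:+C, 10:-B, 11:-C, 12:+C, 13:+C
Rule 1 (one point beyond the 3σ limits) is satisfied at point 3.

rule 1 at point 3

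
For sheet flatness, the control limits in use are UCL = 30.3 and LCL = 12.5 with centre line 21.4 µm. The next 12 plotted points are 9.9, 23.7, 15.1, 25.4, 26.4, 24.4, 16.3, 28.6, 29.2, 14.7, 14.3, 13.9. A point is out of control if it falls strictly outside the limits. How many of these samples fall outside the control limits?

1

Compare each point to [12.5, 30.3]: sample 1 = 9.9 < LCL.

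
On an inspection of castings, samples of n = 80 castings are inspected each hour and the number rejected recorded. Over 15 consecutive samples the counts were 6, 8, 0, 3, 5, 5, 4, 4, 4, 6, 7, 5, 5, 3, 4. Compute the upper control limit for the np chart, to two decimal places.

10.85

p̄ = Σdᵢ / (k·n) = 69 / (15 × 80) = 0.05750
UCL = np̄ + 3·√(np̄(1−p̄)) = 4.6000 + 3 × √(4.6000×0.94250) = 4.6000 + 3 × 2.0822 = 10.8466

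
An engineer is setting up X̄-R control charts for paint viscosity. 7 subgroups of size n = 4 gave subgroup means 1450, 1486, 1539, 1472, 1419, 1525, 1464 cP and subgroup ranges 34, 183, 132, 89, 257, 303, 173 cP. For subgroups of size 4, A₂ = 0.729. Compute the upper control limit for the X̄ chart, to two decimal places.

1601.24

X̄̄ = (1450 + 1486 + 1539 + 1472 + 1419 + 1525 + 1464) / 7 = 10355.0000 / 7 = 1479.2857
R̄ = (34 + 183 + 132 + 89 + 257 + 303 + 173) / 7 = 1171.0000 / 7 = 167.2857
UCL = X̄̄ + A₂·R̄ = 1479.2857 + 0.729 × 167.2857 = 1601.2370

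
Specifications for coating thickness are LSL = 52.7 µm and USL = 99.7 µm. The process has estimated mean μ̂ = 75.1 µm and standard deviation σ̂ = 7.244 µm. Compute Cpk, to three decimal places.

Cpu = (USL − μ̂) / (3σ̂) = (99.7 − 75.1) / (3 × 7.244) = 1.1320; Cpl = (μ̂ − LSL) / (3σ̂) = (75.1 − 52.7) / (3 × 7.244) = 1.0307; Cpk = min(Cpu, Cpl) = 1.0307

1.031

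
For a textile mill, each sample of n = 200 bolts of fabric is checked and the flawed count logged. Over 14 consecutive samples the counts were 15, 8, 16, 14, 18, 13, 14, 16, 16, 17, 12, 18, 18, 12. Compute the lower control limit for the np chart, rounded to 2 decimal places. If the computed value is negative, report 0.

p̄ = Σdᵢ / (k·n) = 207 / (14 × 200) = 0.07393
LCL = np̄ − 3·√(np̄(1−p̄)) = 14.7857 − 3 × 3.7004 = 3.6846

3.68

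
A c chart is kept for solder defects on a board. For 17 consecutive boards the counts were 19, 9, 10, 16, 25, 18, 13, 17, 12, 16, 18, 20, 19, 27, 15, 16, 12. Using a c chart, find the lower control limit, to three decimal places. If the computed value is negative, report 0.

4.370

c̄ = (19 + 9 + 10 + 16 + 25 + 18 + 13 + 17 + 12 + 16 + 18 + 20 + 19 + 27 + 15 + 16 + 12) / 17 = 282 / 17 = 16.5882
LCL = c̄ − 3√c̄ = 16.5882 − 3 × 4.0729 = 4.3696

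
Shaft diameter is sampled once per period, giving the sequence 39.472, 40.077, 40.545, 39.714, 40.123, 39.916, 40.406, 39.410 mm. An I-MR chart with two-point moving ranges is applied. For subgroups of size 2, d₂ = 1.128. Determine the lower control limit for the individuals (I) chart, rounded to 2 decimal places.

38.44

X̄ = (39.472 + 40.077 + 40.545 + 39.714 + 40.123 + 39.916 + 40.406 + 39.410) / 8 = 39.9579
Moving ranges: 0.605, 0.468, 0.831, 0.409, 0.207, 0.490, 0.996; M̄R̄ = 4.0060 / 7 = 0.5723
LCL = X̄ − 3·M̄R̄/d₂ = 39.9579 − 3 × 0.5723 / 1.128 = 38.4358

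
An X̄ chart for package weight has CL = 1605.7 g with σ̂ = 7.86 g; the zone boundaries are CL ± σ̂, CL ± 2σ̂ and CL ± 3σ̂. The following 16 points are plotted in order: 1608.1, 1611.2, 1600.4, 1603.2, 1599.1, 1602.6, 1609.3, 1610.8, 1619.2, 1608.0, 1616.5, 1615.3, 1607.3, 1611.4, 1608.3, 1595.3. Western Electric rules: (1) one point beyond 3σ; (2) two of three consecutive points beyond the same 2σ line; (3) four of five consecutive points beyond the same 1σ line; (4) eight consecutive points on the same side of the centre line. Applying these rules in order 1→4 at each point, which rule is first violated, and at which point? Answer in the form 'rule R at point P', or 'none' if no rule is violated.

rule 4 at point 14

Zone of each point (C = within 1σ̂, B = 1σ̂–2σ̂, A = 2σ̂–3σ̂, * = beyond 3σ̂; sign = side of CL): 1:+C, 2:+C, 3:-C, 4:-C, 5:-C, 6:-C, 7:+C, 8:+C, 9:+B, 10:+C, 11:+B, 12:+B, 13:+C, 14:+C, 15:+C, 16:-B
Rule 4 (eight consecutive points on the same side of the centre line) is satisfied at point 14.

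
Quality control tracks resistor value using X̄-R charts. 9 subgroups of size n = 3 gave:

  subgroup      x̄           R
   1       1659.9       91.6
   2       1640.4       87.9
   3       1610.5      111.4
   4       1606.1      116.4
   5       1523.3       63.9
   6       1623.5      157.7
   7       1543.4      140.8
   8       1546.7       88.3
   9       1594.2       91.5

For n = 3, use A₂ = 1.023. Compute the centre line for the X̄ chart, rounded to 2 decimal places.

1594.22

X̄̄ = (1659.9 + 1640.4 + 1610.5 + 1606.1 + 1523.3 + 1623.5 + 1543.4 + 1546.7 + 1594.2) / 9 = 14348.0000 / 9 = 1594.2222
CL = X̄̄ = 1594.2222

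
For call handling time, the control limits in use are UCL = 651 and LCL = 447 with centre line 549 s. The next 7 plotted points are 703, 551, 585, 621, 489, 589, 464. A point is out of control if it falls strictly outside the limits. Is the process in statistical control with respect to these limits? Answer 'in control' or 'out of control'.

Compare each point to [447, 651]: sample 1 = 703 > UCL.

out of control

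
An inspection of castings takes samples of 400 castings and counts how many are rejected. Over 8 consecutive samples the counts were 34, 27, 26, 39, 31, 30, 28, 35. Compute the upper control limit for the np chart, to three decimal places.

47.352

p̄ = Σdᵢ / (k·n) = 250 / (8 × 400) = 0.07812
UCL = np̄ + 3·√(np̄(1−p̄)) = 31.2500 + 3 × √(31.2500×0.92188) = 31.2500 + 3 × 5.3674 = 47.3521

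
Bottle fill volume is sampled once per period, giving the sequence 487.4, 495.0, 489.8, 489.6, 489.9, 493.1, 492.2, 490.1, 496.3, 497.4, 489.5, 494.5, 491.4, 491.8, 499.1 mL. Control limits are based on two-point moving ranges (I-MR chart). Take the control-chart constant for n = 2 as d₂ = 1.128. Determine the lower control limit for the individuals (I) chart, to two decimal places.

482.88

X̄ = (487.4 + 495.0 + 489.8 + 489.6 + 489.9 + 493.1 + 492.2 + 490.1 + 496.3 + 497.4 + 489.5 + 494.5 + 491.4 + 491.8 + 499.1) / 15 = 492.4733
Moving ranges: 7.6, 5.2, 0.2, 0.3, 3.2, 0.9, 2.1, 6.2, 1.1, 7.9, 5.0, 3.1, 0.4, 7.3; M̄R̄ = 50.5000 / 14 = 3.6071
LCL = X̄ − 3·M̄R̄/d₂ = 492.4733 − 3 × 3.6071 / 1.128 = 482.8799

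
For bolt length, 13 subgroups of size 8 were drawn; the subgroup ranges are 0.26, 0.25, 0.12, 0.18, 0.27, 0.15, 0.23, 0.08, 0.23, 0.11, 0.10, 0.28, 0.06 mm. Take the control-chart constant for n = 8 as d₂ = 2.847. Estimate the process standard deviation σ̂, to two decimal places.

0.06

R̄ = (0.26 + 0.25 + 0.12 + 0.18 + 0.27 + 0.15 + 0.23 + 0.08 + 0.23 + 0.11 + 0.10 + 0.28 + 0.06) / 13 = 0.1785
σ̂ = R̄ / d₂ = 0.1785 / 2.847 = 0.0627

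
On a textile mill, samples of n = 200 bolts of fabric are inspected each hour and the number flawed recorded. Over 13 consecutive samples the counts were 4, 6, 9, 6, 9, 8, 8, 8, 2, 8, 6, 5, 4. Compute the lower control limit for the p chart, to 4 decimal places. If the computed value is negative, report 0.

p̄ = Σdᵢ / (k·n) = 83 / (13 × 200) = 0.03192
LCL = p̄ − 3·√(p̄(1−p̄)/n) = 0.03192 − 3 × 0.01243 = -0.00537 → 0 (negative, so LCL = 0)

0.0000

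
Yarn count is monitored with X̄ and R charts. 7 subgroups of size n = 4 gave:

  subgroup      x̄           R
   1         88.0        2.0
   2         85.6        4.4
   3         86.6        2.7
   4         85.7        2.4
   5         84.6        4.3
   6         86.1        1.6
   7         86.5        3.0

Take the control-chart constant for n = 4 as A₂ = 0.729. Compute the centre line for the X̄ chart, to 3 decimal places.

86.157

X̄̄ = (88.0 + 85.6 + 86.6 + 85.7 + 84.6 + 86.1 + 86.5) / 7 = 603.1000 / 7 = 86.1571
CL = X̄̄ = 86.1571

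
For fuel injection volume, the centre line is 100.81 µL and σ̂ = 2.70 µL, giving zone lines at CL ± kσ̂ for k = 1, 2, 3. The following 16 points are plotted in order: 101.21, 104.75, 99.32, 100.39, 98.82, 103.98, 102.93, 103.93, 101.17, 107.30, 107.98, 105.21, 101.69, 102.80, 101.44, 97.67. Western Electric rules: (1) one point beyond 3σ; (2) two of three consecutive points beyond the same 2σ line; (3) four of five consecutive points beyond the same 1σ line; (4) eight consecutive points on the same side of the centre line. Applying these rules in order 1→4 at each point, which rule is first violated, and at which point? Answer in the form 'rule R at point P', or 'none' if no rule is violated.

rule 2 at point 11

Zone of each point (C = within 1σ̂, B = 1σ̂–2σ̂, A = 2σ̂–3σ̂, * = beyond 3σ̂; sign = side of CL): 1:+C, 2:+B, 3:-C, 4:-C, 5:-C, 6:+B, 7:+C, 8:+B, 9:+C, 10:+A, 11:+A, 12:+B, 13:+C, 14:+C, 15:+C, 16:-B
Rule 2 (two of three consecutive points beyond the same 2σ limit) is satisfied at point 11.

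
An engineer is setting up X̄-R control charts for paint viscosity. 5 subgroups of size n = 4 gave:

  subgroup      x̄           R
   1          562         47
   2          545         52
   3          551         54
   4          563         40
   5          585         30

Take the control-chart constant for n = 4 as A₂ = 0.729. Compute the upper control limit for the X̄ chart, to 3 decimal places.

593.713

X̄̄ = (562 + 545 + 551 + 563 + 585) / 5 = 2806.0000 / 5 = 561.2000
R̄ = (47 + 52 + 54 + 40 + 30) / 5 = 223.0000 / 5 = 44.6000
UCL = X̄̄ + A₂·R̄ = 561.2000 + 0.729 × 44.6000 = 593.7134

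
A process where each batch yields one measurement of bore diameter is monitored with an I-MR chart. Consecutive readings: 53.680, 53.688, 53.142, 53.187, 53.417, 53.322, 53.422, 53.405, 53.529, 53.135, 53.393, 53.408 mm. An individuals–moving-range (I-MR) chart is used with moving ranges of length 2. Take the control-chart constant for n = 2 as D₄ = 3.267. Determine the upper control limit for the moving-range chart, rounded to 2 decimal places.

Moving ranges: 0.008, 0.546, 0.045, 0.230, 0.095, 0.100, 0.017, 0.124, 0.394, 0.258, 0.015; M̄R̄ = 1.8320 / 11 = 0.1665
UCL_MR = D₄·M̄R̄ = 3.267 × 0.1665 = 0.5441

0.54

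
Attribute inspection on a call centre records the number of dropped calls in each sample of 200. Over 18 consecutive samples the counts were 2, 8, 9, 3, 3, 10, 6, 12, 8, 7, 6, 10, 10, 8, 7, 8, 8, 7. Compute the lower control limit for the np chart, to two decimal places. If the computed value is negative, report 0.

p̄ = Σdᵢ / (k·n) = 132 / (18 × 200) = 0.03667
LCL = np̄ − 3·√(np̄(1−p̄)) = 7.3333 − 3 × 2.6579 = -0.6404 → 0 (negative, so LCL = 0)

0.00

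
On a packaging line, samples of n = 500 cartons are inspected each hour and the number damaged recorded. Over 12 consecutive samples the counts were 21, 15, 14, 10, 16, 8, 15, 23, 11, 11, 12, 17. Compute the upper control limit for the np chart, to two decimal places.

25.64

p̄ = Σdᵢ / (k·n) = 173 / (12 × 500) = 0.02883
UCL = np̄ + 3·√(np̄(1−p̄)) = 14.4167 + 3 × √(14.4167×0.97117) = 14.4167 + 3 × 3.7418 = 25.6420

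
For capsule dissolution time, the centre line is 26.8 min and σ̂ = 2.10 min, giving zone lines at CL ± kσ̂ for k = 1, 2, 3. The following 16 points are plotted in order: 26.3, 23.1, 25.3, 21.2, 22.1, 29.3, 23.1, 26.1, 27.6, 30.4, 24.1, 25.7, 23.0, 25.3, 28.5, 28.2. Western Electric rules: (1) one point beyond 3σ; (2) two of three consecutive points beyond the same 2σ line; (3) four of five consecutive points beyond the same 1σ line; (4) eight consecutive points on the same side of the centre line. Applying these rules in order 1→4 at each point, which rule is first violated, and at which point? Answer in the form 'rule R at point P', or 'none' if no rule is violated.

rule 2 at point 5

Zone of each point (C = within 1σ̂, B = 1σ̂–2σ̂, A = 2σ̂–3σ̂, * = beyond 3σ̂; sign = side of CL): 1:-C, 2:-B, 3:-C, 4:-A, 5:-A, 6:+B, 7:-B, 8:-C, 9:+C, 10:+B, 11:-B, 12:-C, 13:-B, 14:-C, 15:+C, 16:+C
Rule 2 (two of three consecutive points beyond the same 2σ limit) is satisfied at point 5.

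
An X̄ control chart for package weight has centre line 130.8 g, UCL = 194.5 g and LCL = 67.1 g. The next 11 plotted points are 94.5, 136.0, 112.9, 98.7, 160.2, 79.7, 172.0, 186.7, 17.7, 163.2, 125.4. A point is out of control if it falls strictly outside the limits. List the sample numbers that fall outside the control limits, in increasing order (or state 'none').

Compare each point to [67.1, 194.5]: sample 9 = 17.7 < LCL.

9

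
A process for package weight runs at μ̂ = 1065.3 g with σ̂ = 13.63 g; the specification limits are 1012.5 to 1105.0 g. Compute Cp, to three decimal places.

Cp = (USL − LSL) / (6σ̂) = (1105.0 − 1012.5) / (6 × 13.63) = 92.5000 / 81.7800 = 1.1311

1.131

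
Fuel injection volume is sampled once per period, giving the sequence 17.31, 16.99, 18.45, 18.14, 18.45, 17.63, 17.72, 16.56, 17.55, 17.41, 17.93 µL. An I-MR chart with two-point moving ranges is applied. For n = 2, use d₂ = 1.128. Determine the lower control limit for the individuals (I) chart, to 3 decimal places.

X̄ = (17.31 + 16.99 + 18.45 + 18.14 + 18.45 + 17.63 + 17.72 + 16.56 + 17.55 + 17.41 + 17.93) / 11 = 17.6491
Moving ranges: 0.32, 1.46, 0.31, 0.31, 0.82, 0.09, 1.16, 0.99, 0.14, 0.52; M̄R̄ = 6.1200 / 10 = 0.6120
LCL = X̄ − 3·M̄R̄/d₂ = 17.6491 − 3 × 0.6120 / 1.128 = 16.0214

16.021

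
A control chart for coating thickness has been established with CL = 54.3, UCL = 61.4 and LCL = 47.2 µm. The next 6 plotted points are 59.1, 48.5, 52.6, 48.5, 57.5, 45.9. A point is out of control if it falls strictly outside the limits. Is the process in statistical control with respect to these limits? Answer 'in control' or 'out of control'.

out of control

Compare each point to [47.2, 61.4]: sample 6 = 45.9 < LCL.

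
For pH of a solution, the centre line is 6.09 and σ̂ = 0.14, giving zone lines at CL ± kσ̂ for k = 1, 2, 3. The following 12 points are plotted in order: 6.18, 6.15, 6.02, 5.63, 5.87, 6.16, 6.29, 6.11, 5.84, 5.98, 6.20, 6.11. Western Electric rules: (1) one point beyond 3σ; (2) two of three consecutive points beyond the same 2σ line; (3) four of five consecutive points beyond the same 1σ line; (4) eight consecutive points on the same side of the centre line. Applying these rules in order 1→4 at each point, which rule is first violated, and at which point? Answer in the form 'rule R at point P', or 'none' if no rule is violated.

Zone of each point (C = within 1σ̂, B = 1σ̂–2σ̂, A = 2σ̂–3σ̂, * = beyond 3σ̂; sign = side of CL): 1:+C, 2:+C, 3:-C, 4:-*, 5:-B, 6:+C, 7:+B, 8:+C, 9:-B, 10:-C, 11:+C, 12:+C
Rule 1 (one point beyond the 3σ limits) is satisfied at point 4.

rule 1 at point 4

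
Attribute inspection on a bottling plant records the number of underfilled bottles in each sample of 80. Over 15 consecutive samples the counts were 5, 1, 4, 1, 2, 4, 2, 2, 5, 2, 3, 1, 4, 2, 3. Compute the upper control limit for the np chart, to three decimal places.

p̄ = Σdᵢ / (k·n) = 41 / (15 × 80) = 0.03417
UCL = np̄ + 3·√(np̄(1−p̄)) = 2.7333 + 3 × √(2.7333×0.96583) = 2.7333 + 3 × 1.6248 = 7.6077

7.608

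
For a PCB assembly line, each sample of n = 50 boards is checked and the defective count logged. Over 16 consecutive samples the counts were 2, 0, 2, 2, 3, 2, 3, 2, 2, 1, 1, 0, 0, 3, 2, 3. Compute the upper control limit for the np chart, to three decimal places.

p̄ = Σdᵢ / (k·n) = 28 / (16 × 50) = 0.03500
UCL = np̄ + 3·√(np̄(1−p̄)) = 1.7500 + 3 × √(1.7500×0.96500) = 1.7500 + 3 × 1.2995 = 5.6486

5.649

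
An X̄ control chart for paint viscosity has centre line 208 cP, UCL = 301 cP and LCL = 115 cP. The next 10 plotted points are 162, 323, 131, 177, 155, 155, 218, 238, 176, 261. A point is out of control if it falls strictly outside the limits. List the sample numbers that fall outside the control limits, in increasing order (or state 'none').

Compare each point to [115, 301]: sample 2 = 323 > UCL.

2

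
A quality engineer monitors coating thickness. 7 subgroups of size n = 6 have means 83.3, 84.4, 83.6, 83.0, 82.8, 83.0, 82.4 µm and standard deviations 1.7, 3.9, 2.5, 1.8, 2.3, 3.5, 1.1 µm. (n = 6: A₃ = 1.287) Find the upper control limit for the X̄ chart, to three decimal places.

X̄̄ = (83.3 + 84.4 + 83.6 + 83.0 + 82.8 + 83.0 + 82.4) / 7 = 83.2143
s̄ = (1.7 + 3.9 + 2.5 + 1.8 + 2.3 + 3.5 + 1.1) / 7 = 2.4000
UCL = X̄̄ + A₃·s̄ = 83.2143 + 1.287 × 2.4000 = 86.3031

86.303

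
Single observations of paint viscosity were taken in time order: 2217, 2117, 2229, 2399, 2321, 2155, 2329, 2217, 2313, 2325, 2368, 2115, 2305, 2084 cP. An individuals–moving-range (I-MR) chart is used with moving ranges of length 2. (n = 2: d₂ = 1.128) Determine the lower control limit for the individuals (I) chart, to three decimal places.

X̄ = (2217 + 2117 + 2229 + 2399 + 2321 + 2155 + 2329 + 2217 + 2313 + 2325 + 2368 + 2115 + 2305 + 2084) / 14 = 2249.5714
Moving ranges: 100, 112, 170, 78, 166, 174, 112, 96, 12, 43, 253, 190, 221; M̄R̄ = 1727.0000 / 13 = 132.8462
LCL = X̄ − 3·M̄R̄/d₂ = 2249.5714 − 3 × 132.8462 / 1.128 = 1896.2572

1896.257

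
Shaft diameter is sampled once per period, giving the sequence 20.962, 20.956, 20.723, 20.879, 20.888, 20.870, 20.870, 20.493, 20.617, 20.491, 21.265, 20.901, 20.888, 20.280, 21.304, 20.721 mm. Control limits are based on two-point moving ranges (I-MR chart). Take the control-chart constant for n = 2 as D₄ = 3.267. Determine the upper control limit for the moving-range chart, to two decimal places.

0.96

Moving ranges: 0.006, 0.233, 0.156, 0.009, 0.018, 0.000, 0.377, 0.124, 0.126, 0.774, 0.364, 0.013, 0.608, 1.024, 0.583; M̄R̄ = 4.4150 / 15 = 0.2943
UCL_MR = D₄·M̄R̄ = 3.267 × 0.2943 = 0.9616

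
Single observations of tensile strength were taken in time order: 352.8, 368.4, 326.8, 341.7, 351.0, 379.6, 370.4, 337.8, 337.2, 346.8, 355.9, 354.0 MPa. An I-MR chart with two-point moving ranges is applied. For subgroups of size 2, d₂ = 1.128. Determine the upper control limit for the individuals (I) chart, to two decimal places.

393.69

X̄ = (352.8 + 368.4 + 326.8 + 341.7 + 351.0 + 379.6 + 370.4 + 337.8 + 337.2 + 346.8 + 355.9 + 354.0) / 12 = 351.8667
Moving ranges: 15.6, 41.6, 14.9, 9.3, 28.6, 9.2, 32.6, 0.6, 9.6, 9.1, 1.9; M̄R̄ = 173.0000 / 11 = 15.7273
UCL = X̄ + 3·M̄R̄/d₂ = 351.8667 + 3 × 15.7273 / 1.128 = 393.6945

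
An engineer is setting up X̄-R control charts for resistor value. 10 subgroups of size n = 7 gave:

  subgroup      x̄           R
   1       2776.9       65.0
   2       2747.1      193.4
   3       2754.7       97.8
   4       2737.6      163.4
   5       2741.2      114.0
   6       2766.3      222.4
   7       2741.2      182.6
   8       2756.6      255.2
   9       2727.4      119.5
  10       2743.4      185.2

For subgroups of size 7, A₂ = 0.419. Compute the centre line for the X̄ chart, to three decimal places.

X̄̄ = (2776.9 + 2747.1 + 2754.7 + 2737.6 + 2741.2 + 2766.3 + 2741.2 + 2756.6 + 2727.4 + 2743.4) / 10 = 27492.4000 / 10 = 2749.2400
CL = X̄̄ = 2749.2400

2749.240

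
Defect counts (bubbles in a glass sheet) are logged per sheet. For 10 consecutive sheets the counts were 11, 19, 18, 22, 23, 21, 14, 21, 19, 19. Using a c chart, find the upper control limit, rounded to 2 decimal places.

c̄ = (11 + 19 + 18 + 22 + 23 + 21 + 14 + 21 + 19 + 19) / 10 = 187 / 10 = 18.7000
UCL = c̄ + 3√c̄ = 18.7000 + 3 × √18.7000 = 18.7000 + 3 × 4.3243 = 31.6730

31.67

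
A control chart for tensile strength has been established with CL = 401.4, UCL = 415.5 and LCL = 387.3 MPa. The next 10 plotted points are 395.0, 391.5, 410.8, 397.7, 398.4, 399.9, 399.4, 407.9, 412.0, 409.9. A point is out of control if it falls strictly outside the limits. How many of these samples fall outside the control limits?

0

All 10 points lie within [387.3, 415.5].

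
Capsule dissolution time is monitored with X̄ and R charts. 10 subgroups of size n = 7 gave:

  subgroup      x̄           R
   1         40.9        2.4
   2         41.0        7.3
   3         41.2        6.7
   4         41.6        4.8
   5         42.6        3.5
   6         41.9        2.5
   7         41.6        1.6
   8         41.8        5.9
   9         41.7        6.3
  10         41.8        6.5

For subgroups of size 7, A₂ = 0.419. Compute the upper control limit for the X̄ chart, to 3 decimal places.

X̄̄ = (40.9 + 41.0 + 41.2 + 41.6 + 42.6 + 41.9 + 41.6 + 41.8 + 41.7 + 41.8) / 10 = 416.1000 / 10 = 41.6100
R̄ = (2.4 + 7.3 + 6.7 + 4.8 + 3.5 + 2.5 + 1.6 + 5.9 + 6.3 + 6.5) / 10 = 47.5000 / 10 = 4.7500
UCL = X̄̄ + A₂·R̄ = 41.6100 + 0.419 × 4.7500 = 43.6003

43.600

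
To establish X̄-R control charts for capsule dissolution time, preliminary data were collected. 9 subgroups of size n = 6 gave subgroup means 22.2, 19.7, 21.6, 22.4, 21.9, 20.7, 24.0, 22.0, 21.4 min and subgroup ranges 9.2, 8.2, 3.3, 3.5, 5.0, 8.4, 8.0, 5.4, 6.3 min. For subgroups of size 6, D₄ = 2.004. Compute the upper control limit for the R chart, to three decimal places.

12.759

R̄ = (9.2 + 8.2 + 3.3 + 3.5 + 5.0 + 8.4 + 8.0 + 5.4 + 6.3) / 9 = 57.3000 / 9 = 6.3667
UCL_R = D₄·R̄ = 2.004 × 6.3667 = 12.7588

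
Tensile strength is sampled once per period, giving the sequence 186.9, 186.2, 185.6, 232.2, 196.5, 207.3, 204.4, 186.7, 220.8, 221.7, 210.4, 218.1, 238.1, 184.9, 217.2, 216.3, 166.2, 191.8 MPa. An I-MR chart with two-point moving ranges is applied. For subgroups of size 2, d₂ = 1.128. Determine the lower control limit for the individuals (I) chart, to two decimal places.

149.03

X̄ = (186.9 + 186.2 + 185.6 + 232.2 + 196.5 + 207.3 + 204.4 + 186.7 + 220.8 + 221.7 + 210.4 + 218.1 + 238.1 + 184.9 + 217.2 + 216.3 + 166.2 + 191.8) / 18 = 203.9611
Moving ranges: 0.7, 0.6, 46.6, 35.7, 10.8, 2.9, 17.7, 34.1, 0.9, 11.3, 7.7, 20.0, 53.2, 32.3, 0.9, 50.1, 25.6; M̄R̄ = 351.1000 / 17 = 20.6529
LCL = X̄ − 3·M̄R̄/d₂ = 203.9611 − 3 × 20.6529 / 1.128 = 149.0331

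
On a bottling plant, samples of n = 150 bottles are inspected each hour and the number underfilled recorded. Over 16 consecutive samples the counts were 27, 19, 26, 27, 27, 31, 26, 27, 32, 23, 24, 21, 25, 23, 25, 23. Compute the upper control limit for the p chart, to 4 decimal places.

p̄ = Σdᵢ / (k·n) = 406 / (16 × 150) = 0.16917
UCL = p̄ + 3·√(p̄(1−p̄)/n) = 0.16917 + 3 × √(0.16917×0.83083/150) = 0.16917 + 3 × 0.03061 = 0.26100

0.2610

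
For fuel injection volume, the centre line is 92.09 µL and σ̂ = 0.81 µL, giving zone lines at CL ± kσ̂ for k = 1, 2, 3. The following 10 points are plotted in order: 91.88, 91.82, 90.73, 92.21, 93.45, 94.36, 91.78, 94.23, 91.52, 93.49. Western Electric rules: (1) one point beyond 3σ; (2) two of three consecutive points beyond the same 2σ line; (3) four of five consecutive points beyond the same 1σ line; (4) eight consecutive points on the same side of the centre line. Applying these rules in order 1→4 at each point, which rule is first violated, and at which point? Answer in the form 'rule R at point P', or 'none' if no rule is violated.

Zone of each point (C = within 1σ̂, B = 1σ̂–2σ̂, A = 2σ̂–3σ̂, * = beyond 3σ̂; sign = side of CL): 1:-C, 2:-C, 3:-B, 4:+C, 5:+B, 6:+A, 7:-C, 8:+A, 9:-C, 10:+B
Rule 2 (two of three consecutive points beyond the same 2σ limit) is satisfied at point 8.

rule 2 at point 8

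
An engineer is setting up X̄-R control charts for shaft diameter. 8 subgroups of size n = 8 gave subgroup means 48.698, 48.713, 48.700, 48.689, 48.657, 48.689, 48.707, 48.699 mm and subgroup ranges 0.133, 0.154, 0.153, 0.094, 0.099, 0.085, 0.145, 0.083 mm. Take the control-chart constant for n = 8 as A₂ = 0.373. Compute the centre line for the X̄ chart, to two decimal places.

48.69

X̄̄ = (48.698 + 48.713 + 48.700 + 48.689 + 48.657 + 48.689 + 48.707 + 48.699) / 8 = 389.5520 / 8 = 48.6940
CL = X̄̄ = 48.6940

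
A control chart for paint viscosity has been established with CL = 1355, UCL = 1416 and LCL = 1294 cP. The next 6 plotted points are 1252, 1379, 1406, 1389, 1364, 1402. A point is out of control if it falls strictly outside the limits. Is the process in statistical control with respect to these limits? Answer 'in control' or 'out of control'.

Compare each point to [1294, 1416]: sample 1 = 1252 < LCL.

out of control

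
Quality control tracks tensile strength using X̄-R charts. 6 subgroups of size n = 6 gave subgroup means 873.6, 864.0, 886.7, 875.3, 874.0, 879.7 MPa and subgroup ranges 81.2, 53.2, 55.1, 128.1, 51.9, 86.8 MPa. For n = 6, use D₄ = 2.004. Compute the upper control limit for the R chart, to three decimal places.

152.404

R̄ = (81.2 + 53.2 + 55.1 + 128.1 + 51.9 + 86.8) / 6 = 456.3000 / 6 = 76.0500
UCL_R = D₄·R̄ = 2.004 × 76.0500 = 152.4042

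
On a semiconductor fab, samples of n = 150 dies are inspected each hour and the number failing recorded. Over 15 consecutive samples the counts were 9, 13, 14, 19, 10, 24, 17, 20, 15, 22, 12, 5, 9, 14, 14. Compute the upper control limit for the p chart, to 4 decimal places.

0.1688

p̄ = Σdᵢ / (k·n) = 217 / (15 × 150) = 0.09644
UCL = p̄ + 3·√(p̄(1−p̄)/n) = 0.09644 + 3 × √(0.09644×0.90356/150) = 0.09644 + 3 × 0.02410 = 0.16875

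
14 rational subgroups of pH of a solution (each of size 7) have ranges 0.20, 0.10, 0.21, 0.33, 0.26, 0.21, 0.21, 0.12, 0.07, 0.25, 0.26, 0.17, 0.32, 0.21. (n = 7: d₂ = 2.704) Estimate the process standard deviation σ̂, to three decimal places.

R̄ = (0.20 + 0.10 + 0.21 + 0.33 + 0.26 + 0.21 + 0.21 + 0.12 + 0.07 + 0.25 + 0.26 + 0.17 + 0.32 + 0.21) / 14 = 0.2086
σ̂ = R̄ / d₂ = 0.2086 / 2.704 = 0.0771

0.077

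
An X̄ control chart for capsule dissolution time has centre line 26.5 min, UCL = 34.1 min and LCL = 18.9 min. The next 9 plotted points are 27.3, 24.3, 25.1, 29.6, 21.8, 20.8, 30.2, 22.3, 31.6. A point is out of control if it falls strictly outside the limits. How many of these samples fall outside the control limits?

All 9 points lie within [18.9, 34.1].

0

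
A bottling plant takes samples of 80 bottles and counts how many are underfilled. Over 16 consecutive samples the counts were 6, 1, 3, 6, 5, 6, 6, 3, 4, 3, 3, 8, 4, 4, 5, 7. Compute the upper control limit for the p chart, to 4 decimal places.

0.1361

p̄ = Σdᵢ / (k·n) = 74 / (16 × 80) = 0.05781
UCL = p̄ + 3·√(p̄(1−p̄)/n) = 0.05781 + 3 × √(0.05781×0.94219/80) = 0.05781 + 3 × 0.02609 = 0.13609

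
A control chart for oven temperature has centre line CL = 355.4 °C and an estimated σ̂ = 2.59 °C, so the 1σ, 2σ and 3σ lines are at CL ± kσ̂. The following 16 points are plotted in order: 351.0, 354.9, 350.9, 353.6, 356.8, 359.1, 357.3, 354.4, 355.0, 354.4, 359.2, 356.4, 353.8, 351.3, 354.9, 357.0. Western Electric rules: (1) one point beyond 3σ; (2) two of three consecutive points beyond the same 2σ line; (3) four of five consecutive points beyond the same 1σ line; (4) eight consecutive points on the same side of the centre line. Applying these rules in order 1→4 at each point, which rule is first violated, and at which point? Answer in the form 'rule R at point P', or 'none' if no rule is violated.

Zone of each point (C = within 1σ̂, B = 1σ̂–2σ̂, A = 2σ̂–3σ̂, * = beyond 3σ̂; sign = side of CL): 1:-B, 2:-C, 3:-B, 4:-C, 5:+C, 6:+B, 7:+C, 8:-C, 9:-C, 10:-C, 11:+B, 12:+C, 13:-C, 14:-B, 15:-C, 16:+C
No rule fires across all 16 points.

none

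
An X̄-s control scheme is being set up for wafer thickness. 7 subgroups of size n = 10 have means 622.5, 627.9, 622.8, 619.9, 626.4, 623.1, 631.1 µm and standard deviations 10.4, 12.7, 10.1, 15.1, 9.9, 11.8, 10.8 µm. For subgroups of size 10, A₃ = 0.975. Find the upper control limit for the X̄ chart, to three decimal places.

636.069

X̄̄ = (622.5 + 627.9 + 622.8 + 619.9 + 626.4 + 623.1 + 631.1) / 7 = 624.8143
s̄ = (10.4 + 12.7 + 10.1 + 15.1 + 9.9 + 11.8 + 10.8) / 7 = 11.5429
UCL = X̄̄ + A₃·s̄ = 624.8143 + 0.975 × 11.5429 = 636.0686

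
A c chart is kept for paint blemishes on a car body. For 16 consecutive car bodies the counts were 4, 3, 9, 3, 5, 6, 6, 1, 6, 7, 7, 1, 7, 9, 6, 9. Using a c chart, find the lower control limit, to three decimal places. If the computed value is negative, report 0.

c̄ = (4 + 3 + 9 + 3 + 5 + 6 + 6 + 1 + 6 + 7 + 7 + 1 + 7 + 9 + 6 + 9) / 16 = 89 / 16 = 5.5625
LCL = c̄ − 3√c̄ = 5.5625 − 3 × 2.3585 = -1.5130 → 0 (cannot be negative)

0.000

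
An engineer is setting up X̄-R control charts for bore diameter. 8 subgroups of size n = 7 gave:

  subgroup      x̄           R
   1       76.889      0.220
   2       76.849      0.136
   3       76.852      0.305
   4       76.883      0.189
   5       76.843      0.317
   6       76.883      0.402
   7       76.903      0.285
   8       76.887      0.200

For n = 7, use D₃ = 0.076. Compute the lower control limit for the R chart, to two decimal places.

0.02

R̄ = (0.220 + 0.136 + 0.305 + 0.189 + 0.317 + 0.402 + 0.285 + 0.200) / 8 = 2.0540 / 8 = 0.2567
LCL_R = D₃·R̄ = 0.076 × 0.2567 = 0.0195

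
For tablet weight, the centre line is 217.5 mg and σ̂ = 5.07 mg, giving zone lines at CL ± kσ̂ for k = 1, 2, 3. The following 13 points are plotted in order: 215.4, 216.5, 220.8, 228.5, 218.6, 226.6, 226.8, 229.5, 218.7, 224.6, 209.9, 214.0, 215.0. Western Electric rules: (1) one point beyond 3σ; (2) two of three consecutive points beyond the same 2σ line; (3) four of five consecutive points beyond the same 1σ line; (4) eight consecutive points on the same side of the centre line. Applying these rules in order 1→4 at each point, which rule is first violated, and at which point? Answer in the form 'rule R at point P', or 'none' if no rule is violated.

Zone of each point (C = within 1σ̂, B = 1σ̂–2σ̂, A = 2σ̂–3σ̂, * = beyond 3σ̂; sign = side of CL): 1:-C, 2:-C, 3:+C, 4:+A, 5:+C, 6:+B, 7:+B, 8:+A, 9:+C, 10:+B, 11:-B, 12:-C, 13:-C
Rule 3 (four of five consecutive points beyond the same 1σ limit) is satisfied at point 8.

rule 3 at point 8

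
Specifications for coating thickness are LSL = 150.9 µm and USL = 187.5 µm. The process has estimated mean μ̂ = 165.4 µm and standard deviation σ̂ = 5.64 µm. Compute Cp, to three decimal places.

1.082

Cp = (USL − LSL) / (6σ̂) = (187.5 − 150.9) / (6 × 5.64) = 36.6000 / 33.8400 = 1.0816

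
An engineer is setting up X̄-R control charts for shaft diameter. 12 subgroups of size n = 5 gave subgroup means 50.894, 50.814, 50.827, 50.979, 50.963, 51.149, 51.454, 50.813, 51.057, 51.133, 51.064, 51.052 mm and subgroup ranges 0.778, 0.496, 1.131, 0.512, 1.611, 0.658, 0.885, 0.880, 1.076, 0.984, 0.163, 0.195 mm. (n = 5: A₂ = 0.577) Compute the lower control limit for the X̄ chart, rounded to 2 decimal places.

50.57

X̄̄ = (50.894 + 50.814 + 50.827 + 50.979 + 50.963 + 51.149 + 51.454 + 50.813 + 51.057 + 51.133 + 51.064 + 51.052) / 12 = 612.1990 / 12 = 51.0166
R̄ = (0.778 + 0.496 + 1.131 + 0.512 + 1.611 + 0.658 + 0.885 + 0.880 + 1.076 + 0.984 + 0.163 + 0.195) / 12 = 9.3690 / 12 = 0.7807
LCL = X̄̄ − A₂·R̄ = 51.0166 − 0.577 × 0.7807 = 50.5661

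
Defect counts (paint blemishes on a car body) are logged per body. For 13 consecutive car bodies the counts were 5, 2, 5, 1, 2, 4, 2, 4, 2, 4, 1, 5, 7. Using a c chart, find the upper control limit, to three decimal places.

8.904

c̄ = (5 + 2 + 5 + 1 + 2 + 4 + 2 + 4 + 2 + 4 + 1 + 5 + 7) / 13 = 44 / 13 = 3.3846
UCL = c̄ + 3√c̄ = 3.3846 + 3 × √3.3846 = 3.3846 + 3 × 1.8397 = 8.9038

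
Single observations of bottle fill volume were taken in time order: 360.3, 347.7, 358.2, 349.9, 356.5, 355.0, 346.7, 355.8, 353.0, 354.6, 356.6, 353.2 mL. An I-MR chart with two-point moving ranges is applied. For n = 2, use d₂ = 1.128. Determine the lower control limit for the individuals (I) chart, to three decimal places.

X̄ = (360.3 + 347.7 + 358.2 + 349.9 + 356.5 + 355.0 + 346.7 + 355.8 + 353.0 + 354.6 + 356.6 + 353.2) / 12 = 353.9583
Moving ranges: 12.6, 10.5, 8.3, 6.6, 1.5, 8.3, 9.1, 2.8, 1.6, 2.0, 3.4; M̄R̄ = 66.7000 / 11 = 6.0636
LCL = X̄ − 3·M̄R̄/d₂ = 353.9583 − 3 × 6.0636 / 1.128 = 337.8316

337.832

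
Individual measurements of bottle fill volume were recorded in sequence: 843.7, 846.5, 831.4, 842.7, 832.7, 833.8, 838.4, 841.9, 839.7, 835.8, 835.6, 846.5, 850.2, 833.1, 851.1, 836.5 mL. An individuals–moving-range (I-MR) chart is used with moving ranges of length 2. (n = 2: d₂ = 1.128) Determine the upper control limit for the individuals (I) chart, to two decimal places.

861.07

X̄ = (843.7 + 846.5 + 831.4 + 842.7 + 832.7 + 833.8 + 838.4 + 841.9 + 839.7 + 835.8 + 835.6 + 846.5 + 850.2 + 833.1 + 851.1 + 836.5) / 16 = 839.9750
Moving ranges: 2.8, 15.1, 11.3, 10.0, 1.1, 4.6, 3.5, 2.2, 3.9, 0.2, 10.9, 3.7, 17.1, 18.0, 14.6; M̄R̄ = 119.0000 / 15 = 7.9333
UCL = X̄ + 3·M̄R̄/d₂ = 839.9750 + 3 × 7.9333 / 1.128 = 861.0743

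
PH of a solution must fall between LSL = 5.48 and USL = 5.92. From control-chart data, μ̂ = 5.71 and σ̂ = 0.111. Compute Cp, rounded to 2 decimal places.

Cp = (USL − LSL) / (6σ̂) = (5.92 − 5.48) / (6 × 0.111) = 0.4400 / 0.6660 = 0.6607

0.66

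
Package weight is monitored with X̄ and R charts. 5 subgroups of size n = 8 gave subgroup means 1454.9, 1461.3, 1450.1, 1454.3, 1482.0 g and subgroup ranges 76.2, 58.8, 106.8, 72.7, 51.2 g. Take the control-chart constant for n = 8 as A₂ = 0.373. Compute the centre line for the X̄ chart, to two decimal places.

X̄̄ = (1454.9 + 1461.3 + 1450.1 + 1454.3 + 1482.0) / 5 = 7302.6000 / 5 = 1460.5200
CL = X̄̄ = 1460.5200

1460.52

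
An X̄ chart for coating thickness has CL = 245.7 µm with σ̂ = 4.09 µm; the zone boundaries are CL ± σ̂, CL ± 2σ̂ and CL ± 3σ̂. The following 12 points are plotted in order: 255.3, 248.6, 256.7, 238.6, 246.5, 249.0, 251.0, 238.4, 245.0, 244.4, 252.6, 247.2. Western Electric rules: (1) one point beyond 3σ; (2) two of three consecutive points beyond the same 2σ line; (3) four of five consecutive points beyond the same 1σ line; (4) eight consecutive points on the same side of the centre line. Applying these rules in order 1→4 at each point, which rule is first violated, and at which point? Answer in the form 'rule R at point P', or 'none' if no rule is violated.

Zone of each point (C = within 1σ̂, B = 1σ̂–2σ̂, A = 2σ̂–3σ̂, * = beyond 3σ̂; sign = side of CL): 1:+A, 2:+C, 3:+A, 4:-B, 5:+C, 6:+C, 7:+B, 8:-B, 9:-C, 10:-C, 11:+B, 12:+C
Rule 2 (two of three consecutive points beyond the same 2σ limit) is satisfied at point 3.

rule 2 at point 3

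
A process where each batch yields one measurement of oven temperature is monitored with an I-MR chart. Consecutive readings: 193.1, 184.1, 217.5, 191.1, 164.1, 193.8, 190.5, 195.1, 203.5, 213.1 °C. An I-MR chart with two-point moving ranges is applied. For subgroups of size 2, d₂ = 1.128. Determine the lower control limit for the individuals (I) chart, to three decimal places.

X̄ = (193.1 + 184.1 + 217.5 + 191.1 + 164.1 + 193.8 + 190.5 + 195.1 + 203.5 + 213.1) / 10 = 194.5900
Moving ranges: 9.0, 33.4, 26.4, 27.0, 29.7, 3.3, 4.6, 8.4, 9.6; M̄R̄ = 151.4000 / 9 = 16.8222
LCL = X̄ − 3·M̄R̄/d₂ = 194.5900 − 3 × 16.8222 / 1.128 = 149.8500

149.850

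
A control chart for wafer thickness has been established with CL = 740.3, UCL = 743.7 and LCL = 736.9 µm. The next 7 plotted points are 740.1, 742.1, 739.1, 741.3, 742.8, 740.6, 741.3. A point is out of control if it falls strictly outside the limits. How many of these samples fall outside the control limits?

All 7 points lie within [736.9, 743.7].

0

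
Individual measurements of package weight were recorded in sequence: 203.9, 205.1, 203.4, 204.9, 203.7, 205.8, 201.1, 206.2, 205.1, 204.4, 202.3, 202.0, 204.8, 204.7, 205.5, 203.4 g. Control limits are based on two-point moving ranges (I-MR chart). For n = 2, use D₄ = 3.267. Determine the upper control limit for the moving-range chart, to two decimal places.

Moving ranges: 1.2, 1.7, 1.5, 1.2, 2.1, 4.7, 5.1, 1.1, 0.7, 2.1, 0.3, 2.8, 0.1, 0.8, 2.1; M̄R̄ = 27.5000 / 15 = 1.8333
UCL_MR = D₄·M̄R̄ = 3.267 × 1.8333 = 5.9895

5.99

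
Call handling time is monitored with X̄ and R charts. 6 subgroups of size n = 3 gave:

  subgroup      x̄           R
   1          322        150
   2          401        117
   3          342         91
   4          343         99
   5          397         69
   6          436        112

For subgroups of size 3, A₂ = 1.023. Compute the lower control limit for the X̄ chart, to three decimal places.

X̄̄ = (322 + 401 + 342 + 343 + 397 + 436) / 6 = 2241.0000 / 6 = 373.5000
R̄ = (150 + 117 + 91 + 99 + 69 + 112) / 6 = 638.0000 / 6 = 106.3333
LCL = X̄̄ − A₂·R̄ = 373.5000 − 1.023 × 106.3333 = 264.7210

264.721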